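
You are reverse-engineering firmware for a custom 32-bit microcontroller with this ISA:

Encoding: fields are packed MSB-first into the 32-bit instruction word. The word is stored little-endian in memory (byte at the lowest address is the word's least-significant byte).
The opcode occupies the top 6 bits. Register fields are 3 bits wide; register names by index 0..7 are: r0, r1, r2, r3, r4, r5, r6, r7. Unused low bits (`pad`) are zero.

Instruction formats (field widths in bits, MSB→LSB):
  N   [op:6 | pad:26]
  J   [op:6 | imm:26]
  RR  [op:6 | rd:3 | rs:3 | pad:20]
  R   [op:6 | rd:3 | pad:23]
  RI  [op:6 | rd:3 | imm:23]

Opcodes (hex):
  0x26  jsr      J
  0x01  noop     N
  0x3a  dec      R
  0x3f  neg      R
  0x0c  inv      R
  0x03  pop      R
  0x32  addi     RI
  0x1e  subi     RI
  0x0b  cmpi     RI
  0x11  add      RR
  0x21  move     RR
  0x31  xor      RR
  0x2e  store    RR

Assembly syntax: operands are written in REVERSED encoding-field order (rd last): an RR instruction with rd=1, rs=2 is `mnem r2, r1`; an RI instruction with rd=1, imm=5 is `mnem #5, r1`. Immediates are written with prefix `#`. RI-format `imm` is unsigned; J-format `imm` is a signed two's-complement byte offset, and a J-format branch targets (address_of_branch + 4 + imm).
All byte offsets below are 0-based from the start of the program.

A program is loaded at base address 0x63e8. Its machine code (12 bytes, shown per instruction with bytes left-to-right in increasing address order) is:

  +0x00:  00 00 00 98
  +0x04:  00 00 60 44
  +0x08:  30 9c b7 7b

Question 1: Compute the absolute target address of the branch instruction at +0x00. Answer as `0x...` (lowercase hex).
+0x00: 00 00 00 98 ⇒ word 0x98000000 (little)
  op=0x98000000>>26=0x26 ⇒ jsr (J)
  imm: (w>>0)&0x3ffffff=0x0 → #0
  target = base 0x63e8 + off 0x00 + 4 + imm 0 = 0x63ec

0x63ec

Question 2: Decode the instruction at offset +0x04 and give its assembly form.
off 0x04: read 00 00 60 44 as little → 0x44600000
  op=0x44600000>>26=0x11 ⇒ add (RR)
  [25:23] rd=0 = r0
  [22:20] rs=6 = r6

add r6, r0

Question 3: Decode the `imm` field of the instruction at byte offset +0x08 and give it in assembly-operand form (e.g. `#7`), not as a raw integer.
#3644464

+0x08: 30 9c b7 7b ⇒ word 0x7bb79c30 (little)
  top 6b → 0x1e → subi [RI]
  rd@[25:23]=0x7 ⇒ r7
  imm@[22:0]=0x379c30 ⇒ #3644464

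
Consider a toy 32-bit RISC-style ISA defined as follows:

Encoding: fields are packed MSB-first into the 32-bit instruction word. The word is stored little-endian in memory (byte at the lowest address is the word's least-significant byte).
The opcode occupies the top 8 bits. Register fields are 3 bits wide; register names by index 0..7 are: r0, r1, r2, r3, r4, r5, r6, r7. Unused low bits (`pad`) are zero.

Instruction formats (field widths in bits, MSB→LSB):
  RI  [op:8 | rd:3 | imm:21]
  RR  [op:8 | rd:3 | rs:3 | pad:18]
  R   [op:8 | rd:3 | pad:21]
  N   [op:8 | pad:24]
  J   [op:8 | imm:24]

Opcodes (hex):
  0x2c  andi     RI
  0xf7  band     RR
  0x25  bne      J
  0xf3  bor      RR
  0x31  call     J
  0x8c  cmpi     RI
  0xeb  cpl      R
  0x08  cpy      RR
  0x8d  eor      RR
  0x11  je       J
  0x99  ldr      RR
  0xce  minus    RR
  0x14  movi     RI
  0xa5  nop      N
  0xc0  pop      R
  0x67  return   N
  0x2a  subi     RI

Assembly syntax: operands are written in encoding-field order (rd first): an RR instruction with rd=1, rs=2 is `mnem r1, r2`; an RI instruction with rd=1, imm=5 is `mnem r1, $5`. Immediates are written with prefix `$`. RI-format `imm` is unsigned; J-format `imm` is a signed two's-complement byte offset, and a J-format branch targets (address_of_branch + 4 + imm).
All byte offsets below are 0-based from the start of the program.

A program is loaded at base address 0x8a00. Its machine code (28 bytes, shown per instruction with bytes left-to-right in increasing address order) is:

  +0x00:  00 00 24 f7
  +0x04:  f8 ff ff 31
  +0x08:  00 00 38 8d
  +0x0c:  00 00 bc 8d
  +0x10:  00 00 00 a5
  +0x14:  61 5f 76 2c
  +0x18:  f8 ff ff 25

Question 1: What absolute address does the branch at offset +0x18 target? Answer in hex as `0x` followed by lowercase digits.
[18] f8 ff ff 25 → 0x25fffff8
  opcode bits[31:24]=0x25: bne/J
  [23:0] imm=16777208 (s24→-8) = $-8
  target = base 0x8a00 + off 0x18 + 4 + imm -8 = 0x8a14

0x8a14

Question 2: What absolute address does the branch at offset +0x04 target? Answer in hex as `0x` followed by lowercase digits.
@+04  little-endian(f8 ff ff 31) = 0x31fffff8
  opcode bits[31:24]=0x31: call/J
  [23:0] imm=16777208 (s24→-8) = $-8
  target = base 0x8a00 + off 0x04 + 4 + imm -8 = 0x8a00

0x8a00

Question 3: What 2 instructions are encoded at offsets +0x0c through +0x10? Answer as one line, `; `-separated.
eor r5, r7; nop

@+0c  little-endian(00 00 bc 8d) = 0x8dbc0000
  op=0x8dbc0000>>24=0x8d ⇒ eor (RR)
  [23:21] rd=5 = r5
  [20:18] rs=7 = r7
@+10  little-endian(00 00 00 a5) = 0xa5000000
  op=0xa5000000>>24=0xa5 ⇒ nop (N)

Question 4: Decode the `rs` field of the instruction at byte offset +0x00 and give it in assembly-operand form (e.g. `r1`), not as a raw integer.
off 0x00: read 00 00 24 f7 as little → 0xf7240000
  opcode bits[31:24]=0xf7: band/RR
  rd@[23:21]=0x1 ⇒ r1
  rs@[20:18]=0x1 ⇒ r1

r1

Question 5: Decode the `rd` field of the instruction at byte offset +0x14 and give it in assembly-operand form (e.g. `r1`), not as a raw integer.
+0x14: 61 5f 76 2c ⇒ word 0x2c765f61 (little)
  op=0x2c765f61>>24=0x2c ⇒ andi (RI)
  [23:21] rd=3 = r3
  [20:0] imm=1466209 = $1466209

r3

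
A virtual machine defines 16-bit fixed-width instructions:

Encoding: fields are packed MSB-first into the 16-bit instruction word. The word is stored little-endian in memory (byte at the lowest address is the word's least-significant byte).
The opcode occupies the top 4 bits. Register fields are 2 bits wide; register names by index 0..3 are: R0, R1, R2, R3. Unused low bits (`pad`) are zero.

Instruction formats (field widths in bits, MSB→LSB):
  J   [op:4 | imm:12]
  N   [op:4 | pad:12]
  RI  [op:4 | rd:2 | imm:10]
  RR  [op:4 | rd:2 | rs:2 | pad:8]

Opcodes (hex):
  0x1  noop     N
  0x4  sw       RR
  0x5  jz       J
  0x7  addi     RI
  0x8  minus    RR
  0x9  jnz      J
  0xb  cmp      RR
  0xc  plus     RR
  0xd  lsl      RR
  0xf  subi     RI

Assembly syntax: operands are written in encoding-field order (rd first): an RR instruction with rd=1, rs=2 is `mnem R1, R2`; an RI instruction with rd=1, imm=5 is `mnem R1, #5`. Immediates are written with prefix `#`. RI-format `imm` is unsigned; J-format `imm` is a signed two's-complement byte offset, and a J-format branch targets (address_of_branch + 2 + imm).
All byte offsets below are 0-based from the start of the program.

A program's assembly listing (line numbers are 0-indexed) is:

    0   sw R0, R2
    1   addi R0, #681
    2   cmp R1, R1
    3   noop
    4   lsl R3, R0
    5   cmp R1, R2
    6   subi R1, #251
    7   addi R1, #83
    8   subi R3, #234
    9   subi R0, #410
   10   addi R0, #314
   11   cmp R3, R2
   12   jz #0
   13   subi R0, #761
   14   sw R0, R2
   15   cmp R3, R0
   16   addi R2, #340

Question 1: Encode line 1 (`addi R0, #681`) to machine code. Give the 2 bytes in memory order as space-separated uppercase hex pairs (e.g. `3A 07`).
A9 72

L1: addi op=0x7:4|rd=0:2|imm=681:10 ⇒ 0x72a9 ⇒ little a9 72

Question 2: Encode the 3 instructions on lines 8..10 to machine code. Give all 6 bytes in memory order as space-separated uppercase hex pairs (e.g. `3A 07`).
EA FC 9A F1 3A 71

8. subi fields op=0xf:4|rd=3:2|imm=234:10 → word fceah → ea fc
9. subi fields op=0xf:4|rd=0:2|imm=410:10 → word f19ah → 9a f1
10. addi fields op=0x7:4|rd=0:2|imm=314:10 → word 713ah → 3a 71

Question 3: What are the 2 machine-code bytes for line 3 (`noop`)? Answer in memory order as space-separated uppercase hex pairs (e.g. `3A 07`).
line 3 (noop): pack op=0x1:4|pad=0:12 = 0x1000; little→ 00 10

00 10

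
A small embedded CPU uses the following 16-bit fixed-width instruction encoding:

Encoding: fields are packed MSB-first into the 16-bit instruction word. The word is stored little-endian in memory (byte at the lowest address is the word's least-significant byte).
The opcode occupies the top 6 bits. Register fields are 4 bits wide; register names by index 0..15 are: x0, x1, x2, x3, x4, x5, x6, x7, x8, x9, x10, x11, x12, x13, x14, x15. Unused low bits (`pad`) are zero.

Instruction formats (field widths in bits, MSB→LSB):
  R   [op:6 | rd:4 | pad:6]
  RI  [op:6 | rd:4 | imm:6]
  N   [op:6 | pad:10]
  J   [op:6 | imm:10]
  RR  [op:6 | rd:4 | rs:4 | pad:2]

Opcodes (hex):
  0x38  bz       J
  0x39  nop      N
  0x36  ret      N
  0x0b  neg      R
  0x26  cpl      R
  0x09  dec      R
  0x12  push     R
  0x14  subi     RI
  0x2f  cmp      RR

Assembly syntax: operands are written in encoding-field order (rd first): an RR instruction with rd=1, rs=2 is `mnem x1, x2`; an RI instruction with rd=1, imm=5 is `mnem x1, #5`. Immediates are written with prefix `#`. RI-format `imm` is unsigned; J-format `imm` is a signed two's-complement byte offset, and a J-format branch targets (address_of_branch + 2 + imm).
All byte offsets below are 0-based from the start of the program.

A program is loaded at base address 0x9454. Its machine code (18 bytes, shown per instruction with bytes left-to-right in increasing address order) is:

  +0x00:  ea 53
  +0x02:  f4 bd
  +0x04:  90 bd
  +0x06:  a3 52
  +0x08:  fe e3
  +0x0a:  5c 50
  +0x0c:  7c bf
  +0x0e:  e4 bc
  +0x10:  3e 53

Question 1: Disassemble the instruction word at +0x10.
[10] 3e 53 → 0x533e
  opcode bits[15:10]=0x14: subi/RI
  [9:6] rd=12 = x12
  [5:0] imm=62 = #62

subi x12, #62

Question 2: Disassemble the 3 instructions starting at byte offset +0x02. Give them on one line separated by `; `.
cmp x7, x13; cmp x6, x4; subi x10, #35

off 0x02: read f4 bd as little → 0xbdf4
  op=0xbdf4>>10=0x2f ⇒ cmp (RR)
  rd: (w>>6)&0xf=0x7 → x7
  rs: (w>>2)&0xf=0xd → x13
off 0x04: read 90 bd as little → 0xbd90
  op=0xbd90>>10=0x2f ⇒ cmp (RR)
  rd: (w>>6)&0xf=0x6 → x6
  rs: (w>>2)&0xf=0x4 → x4
off 0x06: read a3 52 as little → 0x52a3
  op=0x52a3>>10=0x14 ⇒ subi (RI)
  rd: (w>>6)&0xf=0xa → x10
  imm: (w>>0)&0x3f=0x23 → #35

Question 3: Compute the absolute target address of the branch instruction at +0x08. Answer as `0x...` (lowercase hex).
off 0x08: read fe e3 as little → 0xe3fe
  top 6b → 0x38 → bz [J]
  imm: (w>>0)&0x3ff=0x3fe (s10→-2) → #-2
  target = base 0x9454 + off 0x08 + 2 + imm -2 = 0x945c

0x945c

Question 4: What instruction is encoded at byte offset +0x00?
subi x15, #42

off 0x00: read ea 53 as little → 0x53ea
  opcode bits[15:10]=0x14: subi/RI
  [9:6] rd=15 = x15
  [5:0] imm=42 = #42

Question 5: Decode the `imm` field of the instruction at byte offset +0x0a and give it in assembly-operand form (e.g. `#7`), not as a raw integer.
#28

off 0x0a: read 5c 50 as little → 0x505c
  top 6b → 0x14 → subi [RI]
  [9:6] rd=1 = x1
  [5:0] imm=28 = #28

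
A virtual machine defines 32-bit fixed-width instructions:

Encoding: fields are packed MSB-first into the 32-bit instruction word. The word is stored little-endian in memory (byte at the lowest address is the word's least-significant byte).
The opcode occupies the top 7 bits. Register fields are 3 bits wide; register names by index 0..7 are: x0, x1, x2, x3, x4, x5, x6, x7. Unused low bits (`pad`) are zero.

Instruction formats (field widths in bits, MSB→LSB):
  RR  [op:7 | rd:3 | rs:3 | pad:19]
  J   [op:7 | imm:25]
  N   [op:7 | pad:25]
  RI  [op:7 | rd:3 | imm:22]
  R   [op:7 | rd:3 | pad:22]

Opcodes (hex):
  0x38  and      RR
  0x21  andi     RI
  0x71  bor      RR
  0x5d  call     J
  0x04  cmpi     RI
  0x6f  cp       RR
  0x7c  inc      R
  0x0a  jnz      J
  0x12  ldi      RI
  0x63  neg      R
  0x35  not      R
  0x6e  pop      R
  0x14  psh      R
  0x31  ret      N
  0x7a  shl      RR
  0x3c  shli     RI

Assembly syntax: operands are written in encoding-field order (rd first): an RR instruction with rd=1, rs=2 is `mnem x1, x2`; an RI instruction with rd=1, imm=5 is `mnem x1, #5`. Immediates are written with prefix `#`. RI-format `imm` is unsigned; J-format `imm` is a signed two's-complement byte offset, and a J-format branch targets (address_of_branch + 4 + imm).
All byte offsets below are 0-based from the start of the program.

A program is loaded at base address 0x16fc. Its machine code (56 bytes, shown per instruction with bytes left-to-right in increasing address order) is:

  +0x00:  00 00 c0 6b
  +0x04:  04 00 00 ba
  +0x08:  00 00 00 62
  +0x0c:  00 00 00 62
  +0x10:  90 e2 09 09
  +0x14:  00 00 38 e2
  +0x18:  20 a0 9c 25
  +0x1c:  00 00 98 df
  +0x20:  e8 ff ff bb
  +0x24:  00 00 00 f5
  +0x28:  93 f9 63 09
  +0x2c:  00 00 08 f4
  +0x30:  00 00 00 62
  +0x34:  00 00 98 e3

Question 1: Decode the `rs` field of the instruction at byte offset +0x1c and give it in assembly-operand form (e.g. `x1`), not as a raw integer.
x3

+0x1c: 00 00 98 df ⇒ word 0xdf980000 (little)
  top 7b → 0x6f → cp [RR]
  rd@[24:22]=0x6 ⇒ x6
  rs@[21:19]=0x3 ⇒ x3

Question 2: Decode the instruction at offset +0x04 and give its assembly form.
[04] 04 00 00 ba → 0xba000004
  op=0xba000004>>25=0x5d ⇒ call (J)
  imm: (w>>0)&0x1ffffff=0x4 → #4

call #4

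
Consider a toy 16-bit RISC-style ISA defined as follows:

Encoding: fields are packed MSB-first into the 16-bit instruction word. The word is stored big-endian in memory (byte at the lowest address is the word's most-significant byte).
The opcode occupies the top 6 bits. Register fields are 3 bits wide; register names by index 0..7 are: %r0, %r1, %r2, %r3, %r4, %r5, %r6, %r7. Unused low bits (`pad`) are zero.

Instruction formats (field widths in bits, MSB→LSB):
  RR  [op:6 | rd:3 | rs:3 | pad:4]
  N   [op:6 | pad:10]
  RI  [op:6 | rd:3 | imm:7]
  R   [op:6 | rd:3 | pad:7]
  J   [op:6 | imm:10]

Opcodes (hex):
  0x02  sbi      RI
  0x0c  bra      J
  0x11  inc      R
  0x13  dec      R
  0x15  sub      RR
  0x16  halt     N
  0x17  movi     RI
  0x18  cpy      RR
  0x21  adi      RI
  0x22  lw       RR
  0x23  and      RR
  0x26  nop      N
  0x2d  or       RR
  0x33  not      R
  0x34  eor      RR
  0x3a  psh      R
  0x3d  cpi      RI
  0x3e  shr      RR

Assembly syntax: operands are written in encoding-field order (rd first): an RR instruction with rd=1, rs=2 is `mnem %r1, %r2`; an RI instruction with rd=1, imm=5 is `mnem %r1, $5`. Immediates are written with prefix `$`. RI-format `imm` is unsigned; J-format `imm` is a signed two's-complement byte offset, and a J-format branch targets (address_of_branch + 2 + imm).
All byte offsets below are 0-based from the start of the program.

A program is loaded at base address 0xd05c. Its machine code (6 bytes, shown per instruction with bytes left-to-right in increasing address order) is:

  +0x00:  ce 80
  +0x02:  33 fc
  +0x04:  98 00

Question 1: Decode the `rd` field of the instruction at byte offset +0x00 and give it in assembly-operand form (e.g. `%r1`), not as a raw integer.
+0x00: ce 80 ⇒ word 0xce80 (big)
  top 6b → 0x33 → not [R]
  rd@[9:7]=0x5 ⇒ %r5

%r5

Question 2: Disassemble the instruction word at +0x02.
off 0x02: read 33 fc as big → 0x33fc
  op=0x33fc>>10=0xc ⇒ bra (J)
  imm: (w>>0)&0x3ff=0x3fc (s10→-4) → $-4

bra $-4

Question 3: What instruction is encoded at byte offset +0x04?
nop

off 0x04: read 98 00 as big → 0x9800
  op=0x9800>>10=0x26 ⇒ nop (N)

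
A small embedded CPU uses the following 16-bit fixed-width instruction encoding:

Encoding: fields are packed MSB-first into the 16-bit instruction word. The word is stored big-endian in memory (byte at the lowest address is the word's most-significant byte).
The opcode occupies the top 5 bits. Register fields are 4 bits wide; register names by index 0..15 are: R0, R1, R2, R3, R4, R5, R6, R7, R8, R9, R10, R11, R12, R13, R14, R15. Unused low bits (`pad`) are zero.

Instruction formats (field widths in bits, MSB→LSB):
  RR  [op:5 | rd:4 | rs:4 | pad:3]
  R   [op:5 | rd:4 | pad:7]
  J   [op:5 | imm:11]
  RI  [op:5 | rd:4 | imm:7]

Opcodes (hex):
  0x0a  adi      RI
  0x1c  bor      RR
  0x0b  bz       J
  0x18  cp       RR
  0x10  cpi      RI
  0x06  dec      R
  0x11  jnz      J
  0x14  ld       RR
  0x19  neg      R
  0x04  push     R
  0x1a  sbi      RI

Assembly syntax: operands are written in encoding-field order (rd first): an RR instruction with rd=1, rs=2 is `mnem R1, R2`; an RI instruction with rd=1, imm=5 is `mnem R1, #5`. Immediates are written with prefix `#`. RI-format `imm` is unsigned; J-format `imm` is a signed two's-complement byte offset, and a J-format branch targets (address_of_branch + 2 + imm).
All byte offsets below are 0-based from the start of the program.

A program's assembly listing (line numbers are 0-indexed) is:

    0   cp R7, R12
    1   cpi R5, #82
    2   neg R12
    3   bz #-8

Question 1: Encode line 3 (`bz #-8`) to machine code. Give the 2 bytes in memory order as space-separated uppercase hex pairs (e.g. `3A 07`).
L3: bz op=0xb:5|imm=-8:11 ⇒ 0x5ff8 ⇒ big 5f f8

5F F8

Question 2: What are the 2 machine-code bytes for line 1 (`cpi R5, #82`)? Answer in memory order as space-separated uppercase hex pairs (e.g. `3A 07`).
82 D2

1. cpi fields op=0x10:5|rd=5:4|imm=82:7 → word 82d2h → 82 d2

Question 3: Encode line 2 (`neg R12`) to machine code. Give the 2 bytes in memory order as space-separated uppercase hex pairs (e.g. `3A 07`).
L2: neg op=0x19:5|rd=12:4|pad=0:7 ⇒ 0xce00 ⇒ big ce 00

CE 00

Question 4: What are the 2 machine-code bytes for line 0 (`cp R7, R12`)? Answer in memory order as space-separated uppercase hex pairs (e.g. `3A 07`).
L0: cp op=0x18:5|rd=7:4|rs=12:4|pad=0:3 ⇒ 0xc3e0 ⇒ big c3 e0

C3 E0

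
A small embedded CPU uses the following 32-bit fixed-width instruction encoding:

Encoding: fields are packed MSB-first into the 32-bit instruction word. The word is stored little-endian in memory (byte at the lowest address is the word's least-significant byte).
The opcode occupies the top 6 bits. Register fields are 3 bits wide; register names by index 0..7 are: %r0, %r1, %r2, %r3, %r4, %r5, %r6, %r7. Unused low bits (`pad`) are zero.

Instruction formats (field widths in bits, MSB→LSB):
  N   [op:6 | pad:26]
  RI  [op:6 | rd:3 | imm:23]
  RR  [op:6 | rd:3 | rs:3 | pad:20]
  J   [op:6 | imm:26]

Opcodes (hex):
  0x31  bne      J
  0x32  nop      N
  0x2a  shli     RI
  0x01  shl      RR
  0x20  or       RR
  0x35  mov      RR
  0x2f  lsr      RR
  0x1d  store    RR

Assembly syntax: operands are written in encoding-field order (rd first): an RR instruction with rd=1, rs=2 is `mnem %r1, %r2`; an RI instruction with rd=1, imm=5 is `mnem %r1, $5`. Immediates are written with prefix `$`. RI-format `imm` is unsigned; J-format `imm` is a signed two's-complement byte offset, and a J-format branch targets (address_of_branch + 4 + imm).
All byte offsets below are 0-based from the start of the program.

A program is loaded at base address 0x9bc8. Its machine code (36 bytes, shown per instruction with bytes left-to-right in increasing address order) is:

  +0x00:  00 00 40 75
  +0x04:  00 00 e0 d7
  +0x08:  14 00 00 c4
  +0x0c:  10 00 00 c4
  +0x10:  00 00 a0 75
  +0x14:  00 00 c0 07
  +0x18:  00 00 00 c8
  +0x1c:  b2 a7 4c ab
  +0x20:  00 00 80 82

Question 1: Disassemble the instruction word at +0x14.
shl %r7, %r4

[14] 00 00 c0 07 → 0x07c00000
  op=0x07c00000>>26=0x1 ⇒ shl (RR)
  rd: (w>>23)&0x7=0x7 → %r7
  rs: (w>>20)&0x7=0x4 → %r4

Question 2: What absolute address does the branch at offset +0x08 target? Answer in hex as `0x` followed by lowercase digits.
0x9be8

off 0x08: read 14 00 00 c4 as little → 0xc4000014
  top 6b → 0x31 → bne [J]
  [25:0] imm=20 = $20
  target = base 0x9bc8 + off 0x08 + 4 + imm 20 = 0x9be8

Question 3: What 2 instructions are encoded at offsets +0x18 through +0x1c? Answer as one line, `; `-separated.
+0x18: 00 00 00 c8 ⇒ word 0xc8000000 (little)
  opcode bits[31:26]=0x32: nop/N
+0x1c: b2 a7 4c ab ⇒ word 0xab4ca7b2 (little)
  opcode bits[31:26]=0x2a: shli/RI
  [25:23] rd=6 = %r6
  [22:0] imm=5023666 = $5023666

nop; shli %r6, $5023666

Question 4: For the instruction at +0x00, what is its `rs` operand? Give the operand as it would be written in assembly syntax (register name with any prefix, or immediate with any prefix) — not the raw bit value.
[00] 00 00 40 75 → 0x75400000
  opcode bits[31:26]=0x1d: store/RR
  [25:23] rd=2 = %r2
  [22:20] rs=4 = %r4

%r4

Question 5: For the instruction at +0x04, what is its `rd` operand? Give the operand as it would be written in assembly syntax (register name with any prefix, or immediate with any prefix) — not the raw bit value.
%r7

off 0x04: read 00 00 e0 d7 as little → 0xd7e00000
  top 6b → 0x35 → mov [RR]
  rd: (w>>23)&0x7=0x7 → %r7
  rs: (w>>20)&0x7=0x6 → %r6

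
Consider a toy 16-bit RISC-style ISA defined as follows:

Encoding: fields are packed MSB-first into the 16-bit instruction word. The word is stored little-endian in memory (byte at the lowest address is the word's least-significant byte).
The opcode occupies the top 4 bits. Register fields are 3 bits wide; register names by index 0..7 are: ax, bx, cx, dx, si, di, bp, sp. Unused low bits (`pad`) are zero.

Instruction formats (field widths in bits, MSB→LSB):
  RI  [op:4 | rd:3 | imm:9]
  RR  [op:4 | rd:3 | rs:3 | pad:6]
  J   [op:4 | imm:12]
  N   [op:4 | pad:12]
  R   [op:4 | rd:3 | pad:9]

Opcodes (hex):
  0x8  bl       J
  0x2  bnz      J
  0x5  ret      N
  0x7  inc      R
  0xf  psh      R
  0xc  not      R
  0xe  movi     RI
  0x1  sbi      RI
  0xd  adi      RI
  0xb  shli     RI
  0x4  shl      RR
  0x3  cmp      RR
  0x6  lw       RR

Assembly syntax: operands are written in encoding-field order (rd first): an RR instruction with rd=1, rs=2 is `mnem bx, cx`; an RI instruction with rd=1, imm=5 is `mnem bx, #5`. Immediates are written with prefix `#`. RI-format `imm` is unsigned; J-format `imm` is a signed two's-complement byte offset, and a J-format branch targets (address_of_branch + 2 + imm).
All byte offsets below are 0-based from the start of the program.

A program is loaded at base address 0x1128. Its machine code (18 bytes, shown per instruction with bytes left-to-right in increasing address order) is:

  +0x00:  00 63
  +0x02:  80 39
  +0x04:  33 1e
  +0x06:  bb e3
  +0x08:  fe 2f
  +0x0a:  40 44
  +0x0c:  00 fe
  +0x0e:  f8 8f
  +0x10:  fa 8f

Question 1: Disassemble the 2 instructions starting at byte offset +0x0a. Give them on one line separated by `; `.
@+0a  little-endian(40 44) = 0x4440
  op=0x4440>>12=0x4 ⇒ shl (RR)
  [11:9] rd=2 = cx
  [8:6] rs=1 = bx
@+0c  little-endian(00 fe) = 0xfe00
  op=0xfe00>>12=0xf ⇒ psh (R)
  [11:9] rd=7 = sp

shl cx, bx; psh sp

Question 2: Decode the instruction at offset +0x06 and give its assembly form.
+0x06: bb e3 ⇒ word 0xe3bb (little)
  opcode bits[15:12]=0xe: movi/RI
  rd: (w>>9)&0x7=0x1 → bx
  imm: (w>>0)&0x1ff=0x1bb → #443

movi bx, #443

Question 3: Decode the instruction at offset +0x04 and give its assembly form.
@+04  little-endian(33 1e) = 0x1e33
  opcode bits[15:12]=0x1: sbi/RI
  rd: (w>>9)&0x7=0x7 → sp
  imm: (w>>0)&0x1ff=0x33 → #51

sbi sp, #51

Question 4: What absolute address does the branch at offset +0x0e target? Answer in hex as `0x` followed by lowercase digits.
0x1130

+0x0e: f8 8f ⇒ word 0x8ff8 (little)
  op=0x8ff8>>12=0x8 ⇒ bl (J)
  imm@[11:0]=0xff8 (s12→-8) ⇒ #-8
  target = base 0x1128 + off 0x0e + 2 + imm -8 = 0x1130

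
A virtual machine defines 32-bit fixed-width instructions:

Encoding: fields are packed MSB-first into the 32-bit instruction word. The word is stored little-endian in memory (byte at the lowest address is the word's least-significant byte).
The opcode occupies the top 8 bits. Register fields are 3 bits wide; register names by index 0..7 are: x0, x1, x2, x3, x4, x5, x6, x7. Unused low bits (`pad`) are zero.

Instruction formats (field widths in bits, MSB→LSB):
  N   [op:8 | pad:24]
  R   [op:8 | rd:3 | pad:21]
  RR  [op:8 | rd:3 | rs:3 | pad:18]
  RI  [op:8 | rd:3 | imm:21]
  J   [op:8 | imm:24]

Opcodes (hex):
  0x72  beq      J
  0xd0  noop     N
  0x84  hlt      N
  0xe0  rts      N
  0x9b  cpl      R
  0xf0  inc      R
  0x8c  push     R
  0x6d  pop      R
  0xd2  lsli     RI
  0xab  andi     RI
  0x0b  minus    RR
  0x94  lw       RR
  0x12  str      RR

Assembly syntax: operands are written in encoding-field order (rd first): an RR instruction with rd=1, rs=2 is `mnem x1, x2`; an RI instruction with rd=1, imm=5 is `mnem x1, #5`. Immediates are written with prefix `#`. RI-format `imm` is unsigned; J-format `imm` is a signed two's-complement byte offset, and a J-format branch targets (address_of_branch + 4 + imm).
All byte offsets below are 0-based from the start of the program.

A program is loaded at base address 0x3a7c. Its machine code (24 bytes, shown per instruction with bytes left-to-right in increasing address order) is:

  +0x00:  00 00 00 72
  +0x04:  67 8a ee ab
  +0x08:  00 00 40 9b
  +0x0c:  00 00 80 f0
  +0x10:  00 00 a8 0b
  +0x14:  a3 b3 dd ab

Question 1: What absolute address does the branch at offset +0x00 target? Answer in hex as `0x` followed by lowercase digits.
+0x00: 00 00 00 72 ⇒ word 0x72000000 (little)
  top 8b → 0x72 → beq [J]
  imm@[23:0]=0x0 ⇒ #0
  target = base 0x3a7c + off 0x00 + 4 + imm 0 = 0x3a80

0x3a80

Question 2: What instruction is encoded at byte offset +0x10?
+0x10: 00 00 a8 0b ⇒ word 0x0ba80000 (little)
  op=0x0ba80000>>24=0xb ⇒ minus (RR)
  rd: (w>>21)&0x7=0x5 → x5
  rs: (w>>18)&0x7=0x2 → x2

minus x5, x2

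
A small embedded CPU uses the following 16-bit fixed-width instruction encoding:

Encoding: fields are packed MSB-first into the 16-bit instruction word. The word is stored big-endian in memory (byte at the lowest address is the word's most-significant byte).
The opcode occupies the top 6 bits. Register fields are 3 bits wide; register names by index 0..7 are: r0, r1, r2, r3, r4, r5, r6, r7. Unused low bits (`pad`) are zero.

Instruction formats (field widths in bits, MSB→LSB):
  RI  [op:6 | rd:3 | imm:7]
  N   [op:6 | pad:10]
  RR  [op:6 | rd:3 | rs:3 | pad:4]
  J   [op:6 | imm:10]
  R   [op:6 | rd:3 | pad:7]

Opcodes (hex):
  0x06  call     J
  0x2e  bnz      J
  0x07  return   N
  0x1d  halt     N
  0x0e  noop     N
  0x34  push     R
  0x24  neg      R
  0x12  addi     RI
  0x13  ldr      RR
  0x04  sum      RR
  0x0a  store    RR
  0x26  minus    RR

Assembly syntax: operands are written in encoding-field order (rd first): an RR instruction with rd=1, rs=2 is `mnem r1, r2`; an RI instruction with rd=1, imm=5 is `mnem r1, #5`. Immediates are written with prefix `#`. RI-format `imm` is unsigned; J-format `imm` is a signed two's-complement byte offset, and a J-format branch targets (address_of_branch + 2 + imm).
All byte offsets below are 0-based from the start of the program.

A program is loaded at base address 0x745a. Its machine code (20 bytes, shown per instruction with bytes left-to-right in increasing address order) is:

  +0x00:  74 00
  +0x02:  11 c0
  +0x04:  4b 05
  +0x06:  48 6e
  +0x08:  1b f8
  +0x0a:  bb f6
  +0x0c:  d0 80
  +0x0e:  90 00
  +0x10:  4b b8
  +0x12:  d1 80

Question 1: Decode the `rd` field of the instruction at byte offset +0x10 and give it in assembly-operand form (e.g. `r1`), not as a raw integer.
+0x10: 4b b8 ⇒ word 0x4bb8 (big)
  top 6b → 0x12 → addi [RI]
  [9:7] rd=7 = r7
  [6:0] imm=56 = #56

r7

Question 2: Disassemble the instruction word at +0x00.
halt

@+00  big-endian(74 00) = 0x7400
  opcode bits[15:10]=0x1d: halt/N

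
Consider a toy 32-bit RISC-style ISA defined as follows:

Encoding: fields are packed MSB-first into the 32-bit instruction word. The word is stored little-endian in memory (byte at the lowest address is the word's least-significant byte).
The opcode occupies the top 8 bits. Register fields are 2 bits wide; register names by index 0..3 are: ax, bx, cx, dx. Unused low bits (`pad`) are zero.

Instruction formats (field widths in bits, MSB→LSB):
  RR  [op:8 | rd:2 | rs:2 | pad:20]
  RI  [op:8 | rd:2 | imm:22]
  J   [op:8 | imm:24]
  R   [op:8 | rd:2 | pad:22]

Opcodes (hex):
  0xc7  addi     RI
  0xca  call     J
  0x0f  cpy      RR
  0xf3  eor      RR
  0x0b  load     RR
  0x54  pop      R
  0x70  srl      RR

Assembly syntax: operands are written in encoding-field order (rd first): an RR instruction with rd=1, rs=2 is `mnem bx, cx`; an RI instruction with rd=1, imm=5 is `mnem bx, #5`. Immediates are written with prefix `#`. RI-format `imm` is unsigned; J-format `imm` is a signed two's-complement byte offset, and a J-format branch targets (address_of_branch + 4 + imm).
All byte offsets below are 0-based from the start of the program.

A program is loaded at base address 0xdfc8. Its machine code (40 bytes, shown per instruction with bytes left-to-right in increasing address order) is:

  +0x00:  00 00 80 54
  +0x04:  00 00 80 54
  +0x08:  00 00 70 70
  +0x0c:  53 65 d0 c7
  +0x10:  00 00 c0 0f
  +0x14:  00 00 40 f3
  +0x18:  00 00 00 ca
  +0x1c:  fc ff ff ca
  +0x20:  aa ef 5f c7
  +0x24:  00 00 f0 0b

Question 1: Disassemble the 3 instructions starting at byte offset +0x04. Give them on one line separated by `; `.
off 0x04: read 00 00 80 54 as little → 0x54800000
  opcode bits[31:24]=0x54: pop/R
  [23:22] rd=2 = cx
off 0x08: read 00 00 70 70 as little → 0x70700000
  opcode bits[31:24]=0x70: srl/RR
  [23:22] rd=1 = bx
  [21:20] rs=3 = dx
off 0x0c: read 53 65 d0 c7 as little → 0xc7d06553
  opcode bits[31:24]=0xc7: addi/RI
  [23:22] rd=3 = dx
  [21:0] imm=1074515 = #1074515

pop cx; srl bx, dx; addi dx, #1074515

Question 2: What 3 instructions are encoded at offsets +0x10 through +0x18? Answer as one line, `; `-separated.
+0x10: 00 00 c0 0f ⇒ word 0x0fc00000 (little)
  op=0x0fc00000>>24=0xf ⇒ cpy (RR)
  rd@[23:22]=0x3 ⇒ dx
  rs@[21:20]=0x0 ⇒ ax
+0x14: 00 00 40 f3 ⇒ word 0xf3400000 (little)
  op=0xf3400000>>24=0xf3 ⇒ eor (RR)
  rd@[23:22]=0x1 ⇒ bx
  rs@[21:20]=0x0 ⇒ ax
+0x18: 00 00 00 ca ⇒ word 0xca000000 (little)
  op=0xca000000>>24=0xca ⇒ call (J)
  imm@[23:0]=0x0 ⇒ #0

cpy dx, ax; eor bx, ax; call #0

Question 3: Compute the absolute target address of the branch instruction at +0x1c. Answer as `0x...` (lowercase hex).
0xdfe4

+0x1c: fc ff ff ca ⇒ word 0xcafffffc (little)
  op=0xcafffffc>>24=0xca ⇒ call (J)
  imm@[23:0]=0xfffffc (s24→-4) ⇒ #-4
  target = base 0xdfc8 + off 0x1c + 4 + imm -4 = 0xdfe4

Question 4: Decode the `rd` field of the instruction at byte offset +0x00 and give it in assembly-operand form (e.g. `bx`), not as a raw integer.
off 0x00: read 00 00 80 54 as little → 0x54800000
  op=0x54800000>>24=0x54 ⇒ pop (R)
  [23:22] rd=2 = cx

cx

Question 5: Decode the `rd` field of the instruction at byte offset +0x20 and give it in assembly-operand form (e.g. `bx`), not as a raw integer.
bx

+0x20: aa ef 5f c7 ⇒ word 0xc75fefaa (little)
  top 8b → 0xc7 → addi [RI]
  rd@[23:22]=0x1 ⇒ bx
  imm@[21:0]=0x1fefaa ⇒ #2092970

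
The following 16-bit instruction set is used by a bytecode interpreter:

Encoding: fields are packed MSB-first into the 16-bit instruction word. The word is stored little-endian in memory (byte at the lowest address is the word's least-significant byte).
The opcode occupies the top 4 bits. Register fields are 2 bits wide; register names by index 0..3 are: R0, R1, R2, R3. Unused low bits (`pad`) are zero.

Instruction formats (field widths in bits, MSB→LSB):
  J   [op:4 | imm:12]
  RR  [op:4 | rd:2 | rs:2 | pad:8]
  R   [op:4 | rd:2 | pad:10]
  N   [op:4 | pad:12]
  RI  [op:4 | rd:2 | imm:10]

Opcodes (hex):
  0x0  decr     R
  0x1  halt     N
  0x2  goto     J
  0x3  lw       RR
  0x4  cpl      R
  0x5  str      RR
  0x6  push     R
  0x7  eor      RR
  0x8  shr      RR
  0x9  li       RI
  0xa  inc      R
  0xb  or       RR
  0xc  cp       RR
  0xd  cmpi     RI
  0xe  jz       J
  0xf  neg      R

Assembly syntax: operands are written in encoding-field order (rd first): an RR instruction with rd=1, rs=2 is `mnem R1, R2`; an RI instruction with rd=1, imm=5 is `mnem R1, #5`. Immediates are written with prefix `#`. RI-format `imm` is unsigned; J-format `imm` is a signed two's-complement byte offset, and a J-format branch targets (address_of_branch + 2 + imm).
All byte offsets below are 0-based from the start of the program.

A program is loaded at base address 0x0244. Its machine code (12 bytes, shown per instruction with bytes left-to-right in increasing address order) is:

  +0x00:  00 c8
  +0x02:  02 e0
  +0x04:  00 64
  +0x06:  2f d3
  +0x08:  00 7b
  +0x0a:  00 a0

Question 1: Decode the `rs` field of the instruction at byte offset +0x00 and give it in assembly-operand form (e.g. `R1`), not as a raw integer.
+0x00: 00 c8 ⇒ word 0xc800 (little)
  op=0xc800>>12=0xc ⇒ cp (RR)
  [11:10] rd=2 = R2
  [9:8] rs=0 = R0

R0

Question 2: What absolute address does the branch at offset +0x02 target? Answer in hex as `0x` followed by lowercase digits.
0x024a

off 0x02: read 02 e0 as little → 0xe002
  top 4b → 0xe → jz [J]
  imm: (w>>0)&0xfff=0x2 → #2
  target = base 0x0244 + off 0x02 + 2 + imm 2 = 0x024a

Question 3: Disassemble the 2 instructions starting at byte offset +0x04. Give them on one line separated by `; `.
[04] 00 64 → 0x6400
  top 4b → 0x6 → push [R]
  [11:10] rd=1 = R1
[06] 2f d3 → 0xd32f
  top 4b → 0xd → cmpi [RI]
  [11:10] rd=0 = R0
  [9:0] imm=815 = #815

push R1; cmpi R0, #815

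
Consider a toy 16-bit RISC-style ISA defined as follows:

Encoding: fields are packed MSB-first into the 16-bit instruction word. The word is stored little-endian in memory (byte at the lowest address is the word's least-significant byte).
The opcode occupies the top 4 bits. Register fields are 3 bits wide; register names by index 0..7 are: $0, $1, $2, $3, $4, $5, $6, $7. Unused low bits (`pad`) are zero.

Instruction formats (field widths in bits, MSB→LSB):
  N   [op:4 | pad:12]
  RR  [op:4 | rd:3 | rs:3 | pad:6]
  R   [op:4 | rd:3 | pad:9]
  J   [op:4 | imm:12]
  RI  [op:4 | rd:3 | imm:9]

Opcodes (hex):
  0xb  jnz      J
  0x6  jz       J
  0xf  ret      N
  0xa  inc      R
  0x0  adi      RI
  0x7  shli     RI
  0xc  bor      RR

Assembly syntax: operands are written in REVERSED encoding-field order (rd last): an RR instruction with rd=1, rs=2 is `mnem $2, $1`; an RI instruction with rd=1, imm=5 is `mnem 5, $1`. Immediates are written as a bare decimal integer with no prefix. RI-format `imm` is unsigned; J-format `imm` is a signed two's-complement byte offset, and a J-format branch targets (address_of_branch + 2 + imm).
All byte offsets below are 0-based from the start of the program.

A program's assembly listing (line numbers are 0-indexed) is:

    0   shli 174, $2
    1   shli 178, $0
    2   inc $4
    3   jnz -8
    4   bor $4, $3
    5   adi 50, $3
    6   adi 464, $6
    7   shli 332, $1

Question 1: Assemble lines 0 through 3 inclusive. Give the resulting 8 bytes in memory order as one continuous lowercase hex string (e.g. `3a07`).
ae74b27000a8f8bf

0. shli fields op=0x7:4|rd=2:3|imm=174:9 → word 74aeh → ae 74
1. shli fields op=0x7:4|rd=0:3|imm=178:9 → word 70b2h → b2 70
2. inc fields op=0xa:4|rd=4:3|pad=0:9 → word a800h → 00 a8
3. jnz fields op=0xb:4|imm=-8:12 → word bff8h → f8 bf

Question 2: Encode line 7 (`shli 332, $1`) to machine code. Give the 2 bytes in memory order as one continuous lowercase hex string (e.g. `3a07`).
4c73

line 7 (shli): pack op=0x7:4|rd=1:3|imm=332:9 = 0x734c; little→ 4c 73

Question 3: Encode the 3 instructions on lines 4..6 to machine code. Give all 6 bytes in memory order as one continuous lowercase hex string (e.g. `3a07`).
00c73206d00d

4. bor fields op=0xc:4|rd=3:3|rs=4:3|pad=0:6 → word c700h → 00 c7
5. adi fields op=0x0:4|rd=3:3|imm=50:9 → word 0632h → 32 06
6. adi fields op=0x0:4|rd=6:3|imm=464:9 → word 0dd0h → d0 0d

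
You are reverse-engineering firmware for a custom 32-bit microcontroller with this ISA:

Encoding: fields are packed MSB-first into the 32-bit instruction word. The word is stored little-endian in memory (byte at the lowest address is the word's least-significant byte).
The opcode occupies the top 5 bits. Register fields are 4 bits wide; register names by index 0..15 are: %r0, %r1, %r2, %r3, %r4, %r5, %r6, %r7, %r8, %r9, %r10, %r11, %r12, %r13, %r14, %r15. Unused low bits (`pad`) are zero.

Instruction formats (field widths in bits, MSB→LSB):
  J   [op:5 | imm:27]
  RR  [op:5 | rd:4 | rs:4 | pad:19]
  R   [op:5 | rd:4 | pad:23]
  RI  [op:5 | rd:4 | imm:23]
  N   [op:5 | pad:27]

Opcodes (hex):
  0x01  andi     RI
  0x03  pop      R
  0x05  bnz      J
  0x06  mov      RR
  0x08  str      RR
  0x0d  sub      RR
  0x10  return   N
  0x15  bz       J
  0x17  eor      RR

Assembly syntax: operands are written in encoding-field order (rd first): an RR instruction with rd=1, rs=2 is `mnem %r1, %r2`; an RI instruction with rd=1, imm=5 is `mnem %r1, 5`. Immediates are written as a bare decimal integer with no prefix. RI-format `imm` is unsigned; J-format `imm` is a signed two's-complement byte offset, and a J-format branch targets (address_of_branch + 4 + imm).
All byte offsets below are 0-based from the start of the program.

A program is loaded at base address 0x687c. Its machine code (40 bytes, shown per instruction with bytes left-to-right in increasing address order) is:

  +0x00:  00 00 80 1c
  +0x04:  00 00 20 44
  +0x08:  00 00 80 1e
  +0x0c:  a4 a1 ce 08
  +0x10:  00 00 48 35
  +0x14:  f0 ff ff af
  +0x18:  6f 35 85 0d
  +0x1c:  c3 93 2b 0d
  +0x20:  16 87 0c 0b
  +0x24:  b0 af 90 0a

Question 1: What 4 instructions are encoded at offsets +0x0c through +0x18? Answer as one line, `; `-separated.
andi %r1, 5153188; mov %r10, %r9; bz -16; andi %r11, 341359

[0c] a4 a1 ce 08 → 0x08cea1a4
  opcode bits[31:27]=0x1: andi/RI
  rd@[26:23]=0x1 ⇒ %r1
  imm@[22:0]=0x4ea1a4 ⇒ 5153188
[10] 00 00 48 35 → 0x35480000
  opcode bits[31:27]=0x6: mov/RR
  rd@[26:23]=0xa ⇒ %r10
  rs@[22:19]=0x9 ⇒ %r9
[14] f0 ff ff af → 0xaffffff0
  opcode bits[31:27]=0x15: bz/J
  imm@[26:0]=0x7fffff0 (s27→-16) ⇒ -16
[18] 6f 35 85 0d → 0x0d85356f
  opcode bits[31:27]=0x1: andi/RI
  rd@[26:23]=0xb ⇒ %r11
  imm@[22:0]=0x5356f ⇒ 341359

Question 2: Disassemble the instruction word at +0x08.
@+08  little-endian(00 00 80 1e) = 0x1e800000
  top 5b → 0x3 → pop [R]
  rd: (w>>23)&0xf=0xd → %r13

pop %r13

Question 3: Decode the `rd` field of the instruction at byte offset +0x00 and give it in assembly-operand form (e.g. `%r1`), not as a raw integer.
%r9

@+00  little-endian(00 00 80 1c) = 0x1c800000
  op=0x1c800000>>27=0x3 ⇒ pop (R)
  rd@[26:23]=0x9 ⇒ %r9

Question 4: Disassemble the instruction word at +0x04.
str %r8, %r4

[04] 00 00 20 44 → 0x44200000
  top 5b → 0x8 → str [RR]
  [26:23] rd=8 = %r8
  [22:19] rs=4 = %r4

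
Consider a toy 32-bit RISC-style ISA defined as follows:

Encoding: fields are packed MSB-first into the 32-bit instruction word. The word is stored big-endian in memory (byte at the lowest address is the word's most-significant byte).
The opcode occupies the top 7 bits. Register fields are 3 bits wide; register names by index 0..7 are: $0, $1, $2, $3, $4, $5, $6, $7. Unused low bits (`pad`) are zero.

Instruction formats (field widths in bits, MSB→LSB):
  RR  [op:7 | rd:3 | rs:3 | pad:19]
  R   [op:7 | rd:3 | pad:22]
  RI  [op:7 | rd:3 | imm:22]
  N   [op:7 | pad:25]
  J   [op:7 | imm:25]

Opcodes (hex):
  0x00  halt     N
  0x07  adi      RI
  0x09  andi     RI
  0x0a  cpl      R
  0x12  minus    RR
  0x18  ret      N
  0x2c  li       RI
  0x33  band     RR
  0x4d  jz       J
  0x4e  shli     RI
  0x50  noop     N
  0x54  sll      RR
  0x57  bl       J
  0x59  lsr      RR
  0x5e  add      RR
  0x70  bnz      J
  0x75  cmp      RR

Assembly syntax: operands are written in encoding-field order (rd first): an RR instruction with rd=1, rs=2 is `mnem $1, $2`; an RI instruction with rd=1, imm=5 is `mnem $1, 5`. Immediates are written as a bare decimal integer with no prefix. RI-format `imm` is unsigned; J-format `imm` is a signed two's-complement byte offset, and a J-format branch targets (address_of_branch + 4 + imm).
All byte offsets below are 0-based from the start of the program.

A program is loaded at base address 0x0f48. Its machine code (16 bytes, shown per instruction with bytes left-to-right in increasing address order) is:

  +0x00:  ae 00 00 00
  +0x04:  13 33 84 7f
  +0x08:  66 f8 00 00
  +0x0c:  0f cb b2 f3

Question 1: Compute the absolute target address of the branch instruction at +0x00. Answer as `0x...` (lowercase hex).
0x0f4c

+0x00: ae 00 00 00 ⇒ word 0xae000000 (big)
  opcode bits[31:25]=0x57: bl/J
  imm: (w>>0)&0x1ffffff=0x0 → 0
  target = base 0x0f48 + off 0x00 + 4 + imm 0 = 0x0f4c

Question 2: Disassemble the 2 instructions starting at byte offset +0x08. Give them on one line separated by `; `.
band $3, $7; adi $7, 766707

off 0x08: read 66 f8 00 00 as big → 0x66f80000
  op=0x66f80000>>25=0x33 ⇒ band (RR)
  rd@[24:22]=0x3 ⇒ $3
  rs@[21:19]=0x7 ⇒ $7
off 0x0c: read 0f cb b2 f3 as big → 0x0fcbb2f3
  op=0x0fcbb2f3>>25=0x7 ⇒ adi (RI)
  rd@[24:22]=0x7 ⇒ $7
  imm@[21:0]=0xbb2f3 ⇒ 766707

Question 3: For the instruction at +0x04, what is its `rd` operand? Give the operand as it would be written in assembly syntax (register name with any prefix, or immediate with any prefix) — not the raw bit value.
@+04  big-endian(13 33 84 7f) = 0x1333847f
  op=0x1333847f>>25=0x9 ⇒ andi (RI)
  [24:22] rd=4 = $4
  [21:0] imm=3376255 = 3376255

$4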